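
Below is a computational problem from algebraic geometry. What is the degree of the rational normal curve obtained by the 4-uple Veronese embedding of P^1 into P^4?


The rational normal curve in P^4 is the image of P^1 under the 4-uple Veronese.
A general hyperplane in P^4 pulls back to a degree-4 form on P^1, which has 4 zeros,
so the curve meets a general hyperplane in 4 points. Degree = 4.

4


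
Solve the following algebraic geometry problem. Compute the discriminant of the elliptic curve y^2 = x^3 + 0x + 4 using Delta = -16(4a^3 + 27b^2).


Compute each component:
4a^3 = 4*0^3 = 4*0 = 0
27b^2 = 27*4^2 = 27*16 = 432
4a^3 + 27b^2 = 0 + 432 = 432
Delta = -16*432 = -6912

-6912


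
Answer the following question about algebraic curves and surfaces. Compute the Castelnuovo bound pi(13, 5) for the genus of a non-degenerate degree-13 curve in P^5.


Castelnuovo's bound: write d - 1 = m(r-1) + epsilon with 0 <= epsilon < r-1.
d - 1 = 13 - 1 = 12
r - 1 = 5 - 1 = 4
12 = 3*4 + 0, so m = 3, epsilon = 0
pi(d, r) = m(m-1)(r-1)/2 + m*epsilon
= 3*2*4/2 + 3*0
= 24/2 + 0
= 12 + 0 = 12

12


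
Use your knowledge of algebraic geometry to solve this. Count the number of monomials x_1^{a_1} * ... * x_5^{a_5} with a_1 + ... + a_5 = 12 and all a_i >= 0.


The number of degree-12 monomials in 5 variables is C(d+n-1, n-1).
= C(12+5-1, 5-1) = C(16, 4)
= 1820

1820


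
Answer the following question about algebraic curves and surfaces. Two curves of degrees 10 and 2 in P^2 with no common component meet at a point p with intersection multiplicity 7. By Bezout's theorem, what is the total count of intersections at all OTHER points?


By Bezout's theorem, the total intersection number is d1 * d2.
Total = 10 * 2 = 20
Intersection multiplicity at p = 7
Remaining intersections = 20 - 7 = 13

13


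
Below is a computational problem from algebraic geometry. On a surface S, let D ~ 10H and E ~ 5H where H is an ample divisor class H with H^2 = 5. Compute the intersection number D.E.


Using bilinearity of the intersection pairing on a surface S:
(aH).(bH) = ab * (H.H)
We have H^2 = 5.
D.E = (10H).(5H) = 10*5*5
= 50*5
= 250

250


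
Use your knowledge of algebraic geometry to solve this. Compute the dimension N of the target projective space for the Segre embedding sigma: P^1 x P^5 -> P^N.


The Segre embedding maps P^m x P^n into P^N via
all products of coordinates from each factor.
N = (m+1)(n+1) - 1
N = (1+1)(5+1) - 1
N = 2*6 - 1
N = 12 - 1 = 11

11


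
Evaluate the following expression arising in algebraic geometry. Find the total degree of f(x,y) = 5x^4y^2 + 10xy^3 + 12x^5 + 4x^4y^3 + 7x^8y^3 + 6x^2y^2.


Examine each term for its total degree (sum of exponents).
  Term '5x^4y^2' has total degree 4+2 = 6.
  Term '10xy^3' has total degree 1+3 = 4.
  Term '12x^5' has total degree 5+0 = 5.
  Term '4x^4y^3' has total degree 4+3 = 7.
  Term '7x^8y^3' has total degree 8+3 = 11.
  Term '6x^2y^2' has total degree 2+2 = 4.
The maximum total degree among all terms is 11.

11


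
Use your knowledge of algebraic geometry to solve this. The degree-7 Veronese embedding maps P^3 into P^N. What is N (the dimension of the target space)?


The Veronese embedding v_d: P^n -> P^N maps each point to all
degree-d monomials in n+1 homogeneous coordinates.
N = C(n+d, d) - 1
N = C(3+7, 7) - 1
N = C(10, 7) - 1
C(10, 7) = 120
N = 120 - 1 = 119

119


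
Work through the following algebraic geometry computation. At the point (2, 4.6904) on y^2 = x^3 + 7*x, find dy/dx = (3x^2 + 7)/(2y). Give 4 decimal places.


Using implicit differentiation of y^2 = x^3 + 7*x:
2y * dy/dx = 3x^2 + 7
dy/dx = (3x^2 + 7)/(2y)
Numerator: 3*2^2 + 7 = 19
Denominator: 2*4.6904 = 9.3808
dy/dx = 19/9.3808 = 2.0254

2.0254


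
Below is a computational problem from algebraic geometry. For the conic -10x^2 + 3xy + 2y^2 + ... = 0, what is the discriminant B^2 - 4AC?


The discriminant of a conic Ax^2 + Bxy + Cy^2 + ... = 0 is B^2 - 4AC.
B^2 = 3^2 = 9
4AC = 4*(-10)*2 = -80
Discriminant = 9 + 80 = 89

89


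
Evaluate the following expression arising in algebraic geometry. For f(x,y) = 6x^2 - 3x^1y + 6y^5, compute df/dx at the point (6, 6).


df/dx = 2*6*x^1 + 1*(-3)*x^0*y
At (6,6): 2*6*6^1 + 1*(-3)*6^0*6
= 72 - 18
= 54

54


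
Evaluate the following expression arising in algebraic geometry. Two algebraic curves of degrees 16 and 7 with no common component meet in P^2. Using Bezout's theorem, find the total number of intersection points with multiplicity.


Bezout's theorem states the intersection count equals the product of degrees.
Intersection count = 16 * 7 = 112

112


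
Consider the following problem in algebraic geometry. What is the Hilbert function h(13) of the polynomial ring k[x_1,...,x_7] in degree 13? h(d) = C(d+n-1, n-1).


The Hilbert function for the polynomial ring in 7 variables is:
h(d) = C(d+n-1, n-1)
h(13) = C(13+7-1, 7-1) = C(19, 6)
= 19! / (6! * 13!)
= 27132

27132


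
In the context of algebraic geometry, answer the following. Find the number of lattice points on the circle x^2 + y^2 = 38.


Systematically check integer values of x where x^2 <= 38.
For each valid x, check if 38 - x^2 is a perfect square.
Total integer solutions found: 0

0


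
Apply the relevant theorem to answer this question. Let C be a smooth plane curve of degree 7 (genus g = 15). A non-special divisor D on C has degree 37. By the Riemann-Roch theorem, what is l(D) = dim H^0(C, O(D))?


First, compute the genus of a smooth plane curve of degree 7:
g = (d-1)(d-2)/2 = (7-1)(7-2)/2 = 15
For a non-special divisor D (i.e., h^1(D) = 0), Riemann-Roch gives:
l(D) = deg(D) - g + 1
Since deg(D) = 37 >= 2g - 1 = 29, D is non-special.
l(D) = 37 - 15 + 1 = 23

23


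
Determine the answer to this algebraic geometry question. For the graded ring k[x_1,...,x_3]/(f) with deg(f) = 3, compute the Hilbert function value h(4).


For R = k[x_1,...,x_n]/(f) with f homogeneous of degree e:
The Hilbert series is (1 - t^e)/(1 - t)^n.
So h(d) = C(d+n-1, n-1) - C(d-e+n-1, n-1) for d >= e.
With n=3, e=3, d=4:
C(4+3-1, 3-1) = C(6, 2) = 15
C(4-3+3-1, 3-1) = C(3, 2) = 3
h(4) = 15 - 3 = 12

12


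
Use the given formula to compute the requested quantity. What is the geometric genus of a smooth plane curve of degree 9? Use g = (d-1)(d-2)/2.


Using the genus formula for smooth plane curves:
g = (d-1)(d-2)/2
g = (9-1)(9-2)/2
g = 8*7/2
g = 56/2 = 28

28


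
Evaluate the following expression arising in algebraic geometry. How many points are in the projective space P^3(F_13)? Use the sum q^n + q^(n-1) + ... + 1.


P^3(F_13) has (q^(n+1) - 1)/(q - 1) points.
= 13^3 + 13^2 + 13^1 + 13^0
= 2197 + 169 + 13 + 1
= 2380

2380


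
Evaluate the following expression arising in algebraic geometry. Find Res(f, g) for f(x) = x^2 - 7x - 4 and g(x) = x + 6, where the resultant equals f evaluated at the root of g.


For Res(f, x - c), we evaluate f at x = c.
f(-6) = (-6)^2 - 7*(-6) - 4
= 36 + 42 - 4
= 78 - 4 = 74
Res(f, g) = 74

74


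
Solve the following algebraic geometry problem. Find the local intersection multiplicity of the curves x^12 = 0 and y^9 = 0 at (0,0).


The intersection multiplicity of V(x^a) and V(y^b) at the origin is:
I(O; V(x^12), V(y^9)) = dim_k(k[x,y]/(x^12, y^9))
A basis for k[x,y]/(x^12, y^9) is the set of monomials x^i * y^j
where 0 <= i < 12 and 0 <= j < 9.
The number of such monomials is 12 * 9 = 108

108


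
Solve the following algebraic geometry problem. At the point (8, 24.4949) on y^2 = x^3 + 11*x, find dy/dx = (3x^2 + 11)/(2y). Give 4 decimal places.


Using implicit differentiation of y^2 = x^3 + 11*x:
2y * dy/dx = 3x^2 + 11
dy/dx = (3x^2 + 11)/(2y)
Numerator: 3*8^2 + 11 = 203
Denominator: 2*24.4949 = 48.9898
dy/dx = 203/48.9898 = 4.1437

4.1437


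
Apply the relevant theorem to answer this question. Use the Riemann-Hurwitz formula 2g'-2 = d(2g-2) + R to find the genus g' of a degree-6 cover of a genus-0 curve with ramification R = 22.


Riemann-Hurwitz formula: 2g' - 2 = d(2g - 2) + R
Given: d = 6, g = 0, R = 22
2g' - 2 = 6*(2*0 - 2) + 22
2g' - 2 = 6*(-2) + 22
2g' - 2 = -12 + 22 = 10
2g' = 12
g' = 6

6


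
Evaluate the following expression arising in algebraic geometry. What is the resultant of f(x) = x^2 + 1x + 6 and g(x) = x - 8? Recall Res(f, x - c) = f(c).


For Res(f, x - c), we evaluate f at x = c.
f(8) = 8^2 + 1*8 + 6
= 64 + 8 + 6
= 72 + 6 = 78
Res(f, g) = 78

78


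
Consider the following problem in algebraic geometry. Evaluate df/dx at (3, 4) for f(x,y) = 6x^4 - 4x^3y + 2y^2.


df/dx = 4*6*x^3 + 3*(-4)*x^2*y
At (3,4): 4*6*3^3 + 3*(-4)*3^2*4
= 648 - 432
= 216

216


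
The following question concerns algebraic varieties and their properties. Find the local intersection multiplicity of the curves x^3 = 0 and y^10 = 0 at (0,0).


The intersection multiplicity of V(x^a) and V(y^b) at the origin is:
I(O; V(x^3), V(y^10)) = dim_k(k[x,y]/(x^3, y^10))
A basis for k[x,y]/(x^3, y^10) is the set of monomials x^i * y^j
where 0 <= i < 3 and 0 <= j < 10.
The number of such monomials is 3 * 10 = 30

30


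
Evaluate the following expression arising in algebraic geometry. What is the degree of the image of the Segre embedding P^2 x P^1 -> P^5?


The degree of the Segre variety P^2 x P^1 is C(m+n, m).
= C(3, 2)
= 3

3


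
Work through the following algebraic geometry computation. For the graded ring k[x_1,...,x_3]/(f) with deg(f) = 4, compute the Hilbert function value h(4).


For R = k[x_1,...,x_n]/(f) with f homogeneous of degree e:
The Hilbert series is (1 - t^e)/(1 - t)^n.
So h(d) = C(d+n-1, n-1) - C(d-e+n-1, n-1) for d >= e.
With n=3, e=4, d=4:
C(4+3-1, 3-1) = C(6, 2) = 15
C(4-4+3-1, 3-1) = C(2, 2) = 1
h(4) = 15 - 1 = 14

14


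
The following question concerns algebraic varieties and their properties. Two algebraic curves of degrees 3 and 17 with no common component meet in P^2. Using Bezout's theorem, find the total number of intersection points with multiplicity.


Bezout's theorem states the intersection count equals the product of degrees.
Intersection count = 3 * 17 = 51

51


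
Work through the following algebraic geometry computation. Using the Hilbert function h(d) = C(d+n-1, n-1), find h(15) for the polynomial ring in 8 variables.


The Hilbert function for the polynomial ring in 8 variables is:
h(d) = C(d+n-1, n-1)
h(15) = C(15+8-1, 8-1) = C(22, 7)
= 22! / (7! * 15!)
= 170544

170544


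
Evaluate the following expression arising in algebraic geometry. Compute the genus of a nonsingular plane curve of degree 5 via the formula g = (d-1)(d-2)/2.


Using the genus formula for smooth plane curves:
g = (d-1)(d-2)/2
g = (5-1)(5-2)/2
g = 4*3/2
g = 12/2 = 6

6


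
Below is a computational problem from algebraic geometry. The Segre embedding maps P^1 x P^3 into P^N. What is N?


The Segre embedding maps P^m x P^n into P^N via
all products of coordinates from each factor.
N = (m+1)(n+1) - 1
N = (1+1)(3+1) - 1
N = 2*4 - 1
N = 8 - 1 = 7

7


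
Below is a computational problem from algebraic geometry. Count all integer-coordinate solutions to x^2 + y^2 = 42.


Systematically check integer values of x where x^2 <= 42.
For each valid x, check if 42 - x^2 is a perfect square.
Total integer solutions found: 0

0


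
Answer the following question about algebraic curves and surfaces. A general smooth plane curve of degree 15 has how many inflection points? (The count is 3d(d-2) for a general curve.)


For a general smooth plane curve C of degree d, the inflection points are
the intersection of C with its Hessian curve, which has degree 3(d-2).
By Bezout, the total intersection number is d * 3(d-2) = 15 * 39 = 585.
For a general curve every flex is ordinary, so each contributes
multiplicity 1 to C·Hess(C), and the number of distinct inflection
points is 3d(d-2).
Inflection points = 3*15*(15-2) = 3*15*13 = 585

585


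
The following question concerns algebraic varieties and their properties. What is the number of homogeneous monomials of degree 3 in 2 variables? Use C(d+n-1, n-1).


The number of degree-3 monomials in 2 variables is C(d+n-1, n-1).
= C(3+2-1, 2-1) = C(4, 1)
= 4

4


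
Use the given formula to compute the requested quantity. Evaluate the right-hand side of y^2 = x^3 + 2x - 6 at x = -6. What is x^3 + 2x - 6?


Compute x^3 + 2x - 6 at x = -6:
x^3 = (-6)^3 = -216
2*x = 2*(-6) = -12
Sum: -216 - 12 - 6 = -234

-234


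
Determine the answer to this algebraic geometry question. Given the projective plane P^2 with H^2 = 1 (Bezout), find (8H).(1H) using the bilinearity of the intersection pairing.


Using bilinearity of the intersection pairing on the projective plane P^2:
(aH).(bH) = ab * (H.H)
We have H^2 = 1 (Bezout).
D.E = (8H).(1H) = 8*1*1
= 8*1
= 8

8


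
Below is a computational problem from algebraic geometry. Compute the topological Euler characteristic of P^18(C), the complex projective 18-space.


The complex projective space P^18 has one cell in each even real dimension 0, 2, ..., 36.
The cohomology groups are H^{2k}(P^18) = Z for k = 0,...,18, and 0 otherwise.
Euler characteristic = sum of Betti numbers = 1 per even-dimensional cohomology group.
chi(P^18) = 18 + 1 = 19

19


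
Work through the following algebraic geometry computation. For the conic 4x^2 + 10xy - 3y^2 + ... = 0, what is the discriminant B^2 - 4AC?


The discriminant of a conic Ax^2 + Bxy + Cy^2 + ... = 0 is B^2 - 4AC.
B^2 = 10^2 = 100
4AC = 4*4*(-3) = -48
Discriminant = 100 + 48 = 148

148


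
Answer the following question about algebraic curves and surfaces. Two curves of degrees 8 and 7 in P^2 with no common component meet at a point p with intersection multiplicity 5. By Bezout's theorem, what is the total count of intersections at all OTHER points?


By Bezout's theorem, the total intersection number is d1 * d2.
Total = 8 * 7 = 56
Intersection multiplicity at p = 5
Remaining intersections = 56 - 5 = 51

51


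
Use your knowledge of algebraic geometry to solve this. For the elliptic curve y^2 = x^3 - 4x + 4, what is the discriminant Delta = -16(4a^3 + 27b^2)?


Compute each component:
4a^3 = 4*(-4)^3 = 4*(-64) = -256
27b^2 = 27*4^2 = 27*16 = 432
4a^3 + 27b^2 = -256 + 432 = 176
Delta = -16*176 = -2816

-2816


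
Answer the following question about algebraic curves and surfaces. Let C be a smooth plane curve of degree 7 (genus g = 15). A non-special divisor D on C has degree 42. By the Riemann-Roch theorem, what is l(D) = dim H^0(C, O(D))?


First, compute the genus of a smooth plane curve of degree 7:
g = (d-1)(d-2)/2 = (7-1)(7-2)/2 = 15
For a non-special divisor D (i.e., h^1(D) = 0), Riemann-Roch gives:
l(D) = deg(D) - g + 1
Since deg(D) = 42 >= 2g - 1 = 29, D is non-special.
l(D) = 42 - 15 + 1 = 28

28


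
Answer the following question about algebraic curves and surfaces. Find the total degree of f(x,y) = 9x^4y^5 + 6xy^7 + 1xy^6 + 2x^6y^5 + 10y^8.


Examine each term for its total degree (sum of exponents).
  Term '9x^4y^5' has total degree 4+5 = 9.
  Term '6xy^7' has total degree 1+7 = 8.
  Term '1xy^6' has total degree 1+6 = 7.
  Term '2x^6y^5' has total degree 6+5 = 11.
  Term '10y^8' has total degree 0+8 = 8.
The maximum total degree among all terms is 11.

11


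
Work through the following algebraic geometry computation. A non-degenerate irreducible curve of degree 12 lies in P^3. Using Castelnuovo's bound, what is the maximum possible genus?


Castelnuovo's bound: write d - 1 = m(r-1) + epsilon with 0 <= epsilon < r-1.
d - 1 = 12 - 1 = 11
r - 1 = 3 - 1 = 2
11 = 5*2 + 1, so m = 5, epsilon = 1
pi(d, r) = m(m-1)(r-1)/2 + m*epsilon
= 5*4*2/2 + 5*1
= 40/2 + 5
= 20 + 5 = 25

25


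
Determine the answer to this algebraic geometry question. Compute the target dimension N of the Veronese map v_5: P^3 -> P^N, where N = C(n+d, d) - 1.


The Veronese embedding v_d: P^n -> P^N maps each point to all
degree-d monomials in n+1 homogeneous coordinates.
N = C(n+d, d) - 1
N = C(3+5, 5) - 1
N = C(8, 5) - 1
C(8, 5) = 56
N = 56 - 1 = 55

55


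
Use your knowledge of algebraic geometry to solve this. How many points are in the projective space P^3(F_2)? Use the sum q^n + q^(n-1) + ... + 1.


P^3(F_2) has (q^(n+1) - 1)/(q - 1) points.
= 2^3 + 2^2 + 2^1 + 2^0
= 8 + 4 + 2 + 1
= 15

15


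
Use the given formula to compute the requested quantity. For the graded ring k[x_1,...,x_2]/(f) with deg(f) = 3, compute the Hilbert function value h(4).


For R = k[x_1,...,x_n]/(f) with f homogeneous of degree e:
The Hilbert series is (1 - t^e)/(1 - t)^n.
So h(d) = C(d+n-1, n-1) - C(d-e+n-1, n-1) for d >= e.
With n=2, e=3, d=4:
C(4+2-1, 2-1) = C(5, 1) = 5
C(4-3+2-1, 2-1) = C(2, 1) = 2
h(4) = 5 - 2 = 3

3


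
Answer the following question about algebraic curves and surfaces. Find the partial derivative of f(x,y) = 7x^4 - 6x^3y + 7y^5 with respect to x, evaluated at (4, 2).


df/dx = 4*7*x^3 + 3*(-6)*x^2*y
At (4,2): 4*7*4^3 + 3*(-6)*4^2*2
= 1792 - 576
= 1216

1216


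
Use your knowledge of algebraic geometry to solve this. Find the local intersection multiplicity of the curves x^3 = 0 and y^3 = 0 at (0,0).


The intersection multiplicity of V(x^a) and V(y^b) at the origin is:
I(O; V(x^3), V(y^3)) = dim_k(k[x,y]/(x^3, y^3))
A basis for k[x,y]/(x^3, y^3) is the set of monomials x^i * y^j
where 0 <= i < 3 and 0 <= j < 3.
The number of such monomials is 3 * 3 = 9

9


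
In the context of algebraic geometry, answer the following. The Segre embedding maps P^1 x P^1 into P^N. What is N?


The Segre embedding maps P^m x P^n into P^N via
all products of coordinates from each factor.
N = (m+1)(n+1) - 1
N = (1+1)(1+1) - 1
N = 2*2 - 1
N = 4 - 1 = 3

3


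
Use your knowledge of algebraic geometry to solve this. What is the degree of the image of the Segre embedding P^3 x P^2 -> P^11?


The degree of the Segre variety P^3 x P^2 is C(m+n, m).
= C(5, 3)
= 10

10


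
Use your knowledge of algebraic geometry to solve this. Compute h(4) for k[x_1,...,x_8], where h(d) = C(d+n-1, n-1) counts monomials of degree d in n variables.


The Hilbert function for the polynomial ring in 8 variables is:
h(d) = C(d+n-1, n-1)
h(4) = C(4+8-1, 8-1) = C(11, 7)
= 11! / (7! * 4!)
= 330

330


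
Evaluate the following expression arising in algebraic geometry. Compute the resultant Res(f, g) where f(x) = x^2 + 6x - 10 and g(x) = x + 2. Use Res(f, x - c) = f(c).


For Res(f, x - c), we evaluate f at x = c.
f(-2) = (-2)^2 + 6*(-2) - 10
= 4 - 12 - 10
= -8 - 10 = -18
Res(f, g) = -18

-18


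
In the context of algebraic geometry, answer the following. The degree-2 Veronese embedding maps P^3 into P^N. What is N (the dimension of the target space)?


The Veronese embedding v_d: P^n -> P^N maps each point to all
degree-d monomials in n+1 homogeneous coordinates.
N = C(n+d, d) - 1
N = C(3+2, 2) - 1
N = C(5, 2) - 1
C(5, 2) = 10
N = 10 - 1 = 9

9


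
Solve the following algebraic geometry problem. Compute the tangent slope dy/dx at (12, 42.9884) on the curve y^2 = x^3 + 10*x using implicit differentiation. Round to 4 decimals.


Using implicit differentiation of y^2 = x^3 + 10*x:
2y * dy/dx = 3x^2 + 10
dy/dx = (3x^2 + 10)/(2y)
Numerator: 3*12^2 + 10 = 442
Denominator: 2*42.9884 = 85.9768
dy/dx = 442/85.9768 = 5.1409

5.1409


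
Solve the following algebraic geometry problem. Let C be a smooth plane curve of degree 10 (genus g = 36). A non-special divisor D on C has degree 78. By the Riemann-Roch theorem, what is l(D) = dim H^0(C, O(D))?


First, compute the genus of a smooth plane curve of degree 10:
g = (d-1)(d-2)/2 = (10-1)(10-2)/2 = 36
For a non-special divisor D (i.e., h^1(D) = 0), Riemann-Roch gives:
l(D) = deg(D) - g + 1
Since deg(D) = 78 >= 2g - 1 = 71, D is non-special.
l(D) = 78 - 36 + 1 = 43

43


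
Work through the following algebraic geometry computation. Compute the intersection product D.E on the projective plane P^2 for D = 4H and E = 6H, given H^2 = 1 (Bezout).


Using bilinearity of the intersection pairing on the projective plane P^2:
(aH).(bH) = ab * (H.H)
We have H^2 = 1 (Bezout).
D.E = (4H).(6H) = 4*6*1
= 24*1
= 24

24


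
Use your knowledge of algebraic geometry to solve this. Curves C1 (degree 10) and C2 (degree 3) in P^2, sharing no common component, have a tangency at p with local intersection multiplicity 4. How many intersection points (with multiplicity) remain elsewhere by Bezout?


By Bezout's theorem, the total intersection number is d1 * d2.
Total = 10 * 3 = 30
Intersection multiplicity at p = 4
Remaining intersections = 30 - 4 = 26

26


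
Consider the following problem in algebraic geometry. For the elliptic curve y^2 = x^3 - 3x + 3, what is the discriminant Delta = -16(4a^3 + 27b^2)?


Compute each component:
4a^3 = 4*(-3)^3 = 4*(-27) = -108
27b^2 = 27*3^2 = 27*9 = 243
4a^3 + 27b^2 = -108 + 243 = 135
Delta = -16*135 = -2160

-2160


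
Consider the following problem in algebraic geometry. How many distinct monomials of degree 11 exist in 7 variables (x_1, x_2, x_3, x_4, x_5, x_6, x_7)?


The number of degree-11 monomials in 7 variables is C(d+n-1, n-1).
= C(11+7-1, 7-1) = C(17, 6)
= 12376

12376


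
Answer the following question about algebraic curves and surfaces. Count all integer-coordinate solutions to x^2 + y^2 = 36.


Systematically check integer values of x where x^2 <= 36.
For each valid x, check if 36 - x^2 is a perfect square.
x=0: 36 - 0 = 36, sqrt = 6 (valid)
x=6: 36 - 36 = 0, sqrt = 0 (valid)
Total integer solutions found: 4

4


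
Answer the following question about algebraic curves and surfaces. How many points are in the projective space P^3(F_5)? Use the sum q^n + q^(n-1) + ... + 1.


P^3(F_5) has (q^(n+1) - 1)/(q - 1) points.
= 5^3 + 5^2 + 5^1 + 5^0
= 125 + 25 + 5 + 1
= 156

156


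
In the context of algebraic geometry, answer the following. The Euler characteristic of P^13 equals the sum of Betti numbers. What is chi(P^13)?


The complex projective space P^13 has one cell in each even real dimension 0, 2, ..., 26.
The cohomology groups are H^{2k}(P^13) = Z for k = 0,...,13, and 0 otherwise.
Euler characteristic = sum of Betti numbers = 1 per even-dimensional cohomology group.
chi(P^13) = 13 + 1 = 14

14


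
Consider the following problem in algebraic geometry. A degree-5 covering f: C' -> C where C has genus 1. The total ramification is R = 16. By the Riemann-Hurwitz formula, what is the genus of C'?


Riemann-Hurwitz formula: 2g' - 2 = d(2g - 2) + R
Given: d = 5, g = 1, R = 16
2g' - 2 = 5*(2*1 - 2) + 16
2g' - 2 = 5*0 + 16
2g' - 2 = 0 + 16 = 16
2g' = 18
g' = 9

9


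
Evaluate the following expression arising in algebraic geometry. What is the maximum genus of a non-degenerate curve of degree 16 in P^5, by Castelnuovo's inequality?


Castelnuovo's bound: write d - 1 = m(r-1) + epsilon with 0 <= epsilon < r-1.
d - 1 = 16 - 1 = 15
r - 1 = 5 - 1 = 4
15 = 3*4 + 3, so m = 3, epsilon = 3
pi(d, r) = m(m-1)(r-1)/2 + m*epsilon
= 3*2*4/2 + 3*3
= 24/2 + 9
= 12 + 9 = 21

21


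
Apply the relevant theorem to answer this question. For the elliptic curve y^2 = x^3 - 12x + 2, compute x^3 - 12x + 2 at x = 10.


Compute x^3 - 12x + 2 at x = 10:
x^3 = 10^3 = 1000
(-12)*x = (-12)*10 = -120
Sum: 1000 - 120 + 2 = 882

882


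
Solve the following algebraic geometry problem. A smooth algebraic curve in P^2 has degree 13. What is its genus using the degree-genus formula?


Using the genus formula for smooth plane curves:
g = (d-1)(d-2)/2
g = (13-1)(13-2)/2
g = 12*11/2
g = 132/2 = 66

66


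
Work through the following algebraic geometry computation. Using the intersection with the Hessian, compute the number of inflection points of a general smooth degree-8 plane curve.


For a general smooth plane curve C of degree d, the inflection points are
the intersection of C with its Hessian curve, which has degree 3(d-2).
By Bezout, the total intersection number is d * 3(d-2) = 8 * 18 = 144.
For a general curve every flex is ordinary, so each contributes
multiplicity 1 to C·Hess(C), and the number of distinct inflection
points is 3d(d-2).
Inflection points = 3*8*(8-2) = 3*8*6 = 144

144


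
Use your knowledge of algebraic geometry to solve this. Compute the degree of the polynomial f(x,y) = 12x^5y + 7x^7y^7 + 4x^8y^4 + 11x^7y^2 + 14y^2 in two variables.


Examine each term for its total degree (sum of exponents).
  Term '12x^5y' has total degree 5+1 = 6.
  Term '7x^7y^7' has total degree 7+7 = 14.
  Term '4x^8y^4' has total degree 8+4 = 12.
  Term '11x^7y^2' has total degree 7+2 = 9.
  Term '14y^2' has total degree 0+2 = 2.
The maximum total degree among all terms is 14.

14


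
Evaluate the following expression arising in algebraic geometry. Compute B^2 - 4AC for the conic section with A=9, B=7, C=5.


The discriminant of a conic Ax^2 + Bxy + Cy^2 + ... = 0 is B^2 - 4AC.
B^2 = 7^2 = 49
4AC = 4*9*5 = 180
Discriminant = 49 - 180 = -131

-131


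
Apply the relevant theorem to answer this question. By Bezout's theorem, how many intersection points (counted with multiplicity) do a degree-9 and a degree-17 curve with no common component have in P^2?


Bezout's theorem states the intersection count equals the product of degrees.
Intersection count = 9 * 17 = 153

153


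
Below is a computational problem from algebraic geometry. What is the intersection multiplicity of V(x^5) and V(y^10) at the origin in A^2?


The intersection multiplicity of V(x^a) and V(y^b) at the origin is:
I(O; V(x^5), V(y^10)) = dim_k(k[x,y]/(x^5, y^10))
A basis for k[x,y]/(x^5, y^10) is the set of monomials x^i * y^j
where 0 <= i < 5 and 0 <= j < 10.
The number of such monomials is 5 * 10 = 50

50


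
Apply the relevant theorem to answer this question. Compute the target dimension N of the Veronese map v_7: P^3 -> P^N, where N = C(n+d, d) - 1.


The Veronese embedding v_d: P^n -> P^N maps each point to all
degree-d monomials in n+1 homogeneous coordinates.
N = C(n+d, d) - 1
N = C(3+7, 7) - 1
N = C(10, 7) - 1
C(10, 7) = 120
N = 120 - 1 = 119

119


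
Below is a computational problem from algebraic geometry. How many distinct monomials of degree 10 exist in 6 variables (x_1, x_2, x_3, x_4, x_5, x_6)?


The number of degree-10 monomials in 6 variables is C(d+n-1, n-1).
= C(10+6-1, 6-1) = C(15, 5)
= 3003

3003


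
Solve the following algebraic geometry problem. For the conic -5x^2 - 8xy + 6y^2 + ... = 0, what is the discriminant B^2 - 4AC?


The discriminant of a conic Ax^2 + Bxy + Cy^2 + ... = 0 is B^2 - 4AC.
B^2 = (-8)^2 = 64
4AC = 4*(-5)*6 = -120
Discriminant = 64 + 120 = 184

184


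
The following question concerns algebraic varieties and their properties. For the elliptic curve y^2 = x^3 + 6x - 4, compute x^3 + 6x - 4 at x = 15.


Compute x^3 + 6x - 4 at x = 15:
x^3 = 15^3 = 3375
6*x = 6*15 = 90
Sum: 3375 + 90 - 4 = 3461

3461


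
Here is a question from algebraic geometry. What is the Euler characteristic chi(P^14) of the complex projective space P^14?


The complex projective space P^14 has one cell in each even real dimension 0, 2, ..., 28.
The cohomology groups are H^{2k}(P^14) = Z for k = 0,...,14, and 0 otherwise.
Euler characteristic = sum of Betti numbers = 1 per even-dimensional cohomology group.
chi(P^14) = 14 + 1 = 15

15


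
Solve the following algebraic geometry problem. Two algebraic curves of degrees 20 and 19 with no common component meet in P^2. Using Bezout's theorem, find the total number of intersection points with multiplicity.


Bezout's theorem states the intersection count equals the product of degrees.
Intersection count = 20 * 19 = 380

380


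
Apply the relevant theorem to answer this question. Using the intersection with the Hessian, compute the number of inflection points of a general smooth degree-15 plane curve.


For a general smooth plane curve C of degree d, the inflection points are
the intersection of C with its Hessian curve, which has degree 3(d-2).
By Bezout, the total intersection number is d * 3(d-2) = 15 * 39 = 585.
For a general curve every flex is ordinary, so each contributes
multiplicity 1 to C·Hess(C), and the number of distinct inflection
points is 3d(d-2).
Inflection points = 3*15*(15-2) = 3*15*13 = 585

585


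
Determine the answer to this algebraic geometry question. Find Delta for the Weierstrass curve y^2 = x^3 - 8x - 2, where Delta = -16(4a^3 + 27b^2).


Compute each component:
4a^3 = 4*(-8)^3 = 4*(-512) = -2048
27b^2 = 27*(-2)^2 = 27*4 = 108
4a^3 + 27b^2 = -2048 + 108 = -1940
Delta = -16*(-1940) = 31040

31040


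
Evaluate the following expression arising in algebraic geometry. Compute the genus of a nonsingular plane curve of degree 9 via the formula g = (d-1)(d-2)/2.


Using the genus formula for smooth plane curves:
g = (d-1)(d-2)/2
g = (9-1)(9-2)/2
g = 8*7/2
g = 56/2 = 28

28


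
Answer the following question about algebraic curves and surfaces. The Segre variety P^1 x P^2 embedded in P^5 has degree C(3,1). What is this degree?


The degree of the Segre variety P^1 x P^2 is C(m+n, m).
= C(3, 1)
= 3

3


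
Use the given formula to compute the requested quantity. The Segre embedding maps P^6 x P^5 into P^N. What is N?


The Segre embedding maps P^m x P^n into P^N via
all products of coordinates from each factor.
N = (m+1)(n+1) - 1
N = (6+1)(5+1) - 1
N = 7*6 - 1
N = 42 - 1 = 41

41


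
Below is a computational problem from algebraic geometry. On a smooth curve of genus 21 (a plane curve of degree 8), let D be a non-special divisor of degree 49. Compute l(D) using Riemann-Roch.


First, compute the genus of a smooth plane curve of degree 8:
g = (d-1)(d-2)/2 = (8-1)(8-2)/2 = 21
For a non-special divisor D (i.e., h^1(D) = 0), Riemann-Roch gives:
l(D) = deg(D) - g + 1
Since deg(D) = 49 >= 2g - 1 = 41, D is non-special.
l(D) = 49 - 21 + 1 = 29

29


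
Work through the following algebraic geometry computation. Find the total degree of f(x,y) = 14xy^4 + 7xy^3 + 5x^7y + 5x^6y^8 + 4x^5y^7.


Examine each term for its total degree (sum of exponents).
  Term '14xy^4' has total degree 1+4 = 5.
  Term '7xy^3' has total degree 1+3 = 4.
  Term '5x^7y' has total degree 7+1 = 8.
  Term '5x^6y^8' has total degree 6+8 = 14.
  Term '4x^5y^7' has total degree 5+7 = 12.
The maximum total degree among all terms is 14.

14


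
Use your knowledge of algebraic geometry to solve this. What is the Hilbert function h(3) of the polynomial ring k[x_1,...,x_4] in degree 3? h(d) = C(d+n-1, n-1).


The Hilbert function for the polynomial ring in 4 variables is:
h(d) = C(d+n-1, n-1)
h(3) = C(3+4-1, 4-1) = C(6, 3)
= 6! / (3! * 3!)
= 20

20


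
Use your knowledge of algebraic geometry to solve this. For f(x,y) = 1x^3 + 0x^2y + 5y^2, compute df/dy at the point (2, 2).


df/dy = 0*x^2 + 2*5*y^1
At (2,2): 0*2^2 + 2*5*2^1
= 0 + 20
= 20

20


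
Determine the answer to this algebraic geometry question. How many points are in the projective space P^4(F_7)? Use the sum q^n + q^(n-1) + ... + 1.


P^4(F_7) has (q^(n+1) - 1)/(q - 1) points.
= 7^4 + 7^3 + 7^2 + 7^1 + 7^0
= 2401 + 343 + 49 + 7 + 1
= 2801

2801


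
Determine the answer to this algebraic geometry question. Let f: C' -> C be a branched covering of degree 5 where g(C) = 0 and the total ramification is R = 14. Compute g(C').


Riemann-Hurwitz formula: 2g' - 2 = d(2g - 2) + R
Given: d = 5, g = 0, R = 14
2g' - 2 = 5*(2*0 - 2) + 14
2g' - 2 = 5*(-2) + 14
2g' - 2 = -10 + 14 = 4
2g' = 6
g' = 3

3


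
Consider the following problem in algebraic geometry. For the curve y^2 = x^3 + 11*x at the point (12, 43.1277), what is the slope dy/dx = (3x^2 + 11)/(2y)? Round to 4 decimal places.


Using implicit differentiation of y^2 = x^3 + 11*x:
2y * dy/dx = 3x^2 + 11
dy/dx = (3x^2 + 11)/(2y)
Numerator: 3*12^2 + 11 = 443
Denominator: 2*43.1277 = 86.2554
dy/dx = 443/86.2554 = 5.1359

5.1359


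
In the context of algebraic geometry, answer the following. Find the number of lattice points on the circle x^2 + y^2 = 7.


Systematically check integer values of x where x^2 <= 7.
For each valid x, check if 7 - x^2 is a perfect square.
Total integer solutions found: 0

0


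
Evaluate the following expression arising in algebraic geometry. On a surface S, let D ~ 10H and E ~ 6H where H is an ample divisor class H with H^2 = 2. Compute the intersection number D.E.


Using bilinearity of the intersection pairing on a surface S:
(aH).(bH) = ab * (H.H)
We have H^2 = 2.
D.E = (10H).(6H) = 10*6*2
= 60*2
= 120

120


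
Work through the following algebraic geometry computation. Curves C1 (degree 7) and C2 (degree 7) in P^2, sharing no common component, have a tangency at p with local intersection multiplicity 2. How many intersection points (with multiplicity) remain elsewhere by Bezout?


By Bezout's theorem, the total intersection number is d1 * d2.
Total = 7 * 7 = 49
Intersection multiplicity at p = 2
Remaining intersections = 49 - 2 = 47

47


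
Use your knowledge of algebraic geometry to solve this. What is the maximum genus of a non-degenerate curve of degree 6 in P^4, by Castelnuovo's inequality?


Castelnuovo's bound: write d - 1 = m(r-1) + epsilon with 0 <= epsilon < r-1.
d - 1 = 6 - 1 = 5
r - 1 = 4 - 1 = 3
5 = 1*3 + 2, so m = 1, epsilon = 2
pi(d, r) = m(m-1)(r-1)/2 + m*epsilon
= 1*0*3/2 + 1*2
= 0/2 + 2
= 0 + 2 = 2

2


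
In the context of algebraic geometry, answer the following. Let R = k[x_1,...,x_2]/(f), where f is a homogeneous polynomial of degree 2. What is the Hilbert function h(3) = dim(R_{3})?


For R = k[x_1,...,x_n]/(f) with f homogeneous of degree e:
The Hilbert series is (1 - t^e)/(1 - t)^n.
So h(d) = C(d+n-1, n-1) - C(d-e+n-1, n-1) for d >= e.
With n=2, e=2, d=3:
C(3+2-1, 2-1) = C(4, 1) = 4
C(3-2+2-1, 2-1) = C(2, 1) = 2
h(3) = 4 - 2 = 2

2


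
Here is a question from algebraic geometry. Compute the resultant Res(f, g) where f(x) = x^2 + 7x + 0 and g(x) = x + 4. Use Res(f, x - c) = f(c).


For Res(f, x - c), we evaluate f at x = c.
f(-4) = (-4)^2 + 7*(-4) + 0
= 16 - 28 + 0
= -12 + 0 = -12
Res(f, g) = -12

-12


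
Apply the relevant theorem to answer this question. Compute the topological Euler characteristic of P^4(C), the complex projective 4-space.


The complex projective space P^4 has one cell in each even real dimension 0, 2, ..., 8.
The cohomology groups are H^{2k}(P^4) = Z for k = 0,...,4, and 0 otherwise.
Euler characteristic = sum of Betti numbers = 1 per even-dimensional cohomology group.
chi(P^4) = 4 + 1 = 5

5


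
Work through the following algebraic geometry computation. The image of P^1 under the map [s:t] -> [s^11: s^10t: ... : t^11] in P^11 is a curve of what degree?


The rational normal curve in P^11 is the image of P^1 under the 11-uple Veronese.
A general hyperplane in P^11 pulls back to a degree-11 form on P^1, which has 11 zeros,
so the curve meets a general hyperplane in 11 points. Degree = 11.

11


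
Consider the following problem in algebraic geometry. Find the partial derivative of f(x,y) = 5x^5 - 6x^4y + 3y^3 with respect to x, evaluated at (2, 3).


df/dx = 5*5*x^4 + 4*(-6)*x^3*y
At (2,3): 5*5*2^4 + 4*(-6)*2^3*3
= 400 - 576
= -176

-176


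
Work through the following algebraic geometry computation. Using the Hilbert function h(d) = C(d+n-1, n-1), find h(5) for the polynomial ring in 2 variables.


The Hilbert function for the polynomial ring in 2 variables is:
h(d) = C(d+n-1, n-1)
h(5) = C(5+2-1, 2-1) = C(6, 1)
= 6! / (1! * 5!)
= 6

6


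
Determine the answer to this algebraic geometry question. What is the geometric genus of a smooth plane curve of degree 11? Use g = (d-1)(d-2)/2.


Using the genus formula for smooth plane curves:
g = (d-1)(d-2)/2
g = (11-1)(11-2)/2
g = 10*9/2
g = 90/2 = 45

45


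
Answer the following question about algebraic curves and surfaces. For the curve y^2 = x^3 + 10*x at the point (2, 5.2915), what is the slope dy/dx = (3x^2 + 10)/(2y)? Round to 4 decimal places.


Using implicit differentiation of y^2 = x^3 + 10*x:
2y * dy/dx = 3x^2 + 10
dy/dx = (3x^2 + 10)/(2y)
Numerator: 3*2^2 + 10 = 22
Denominator: 2*5.2915 = 10.583
dy/dx = 22/10.583 = 2.0788

2.0788


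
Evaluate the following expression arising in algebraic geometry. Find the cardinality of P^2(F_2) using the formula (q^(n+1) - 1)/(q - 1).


P^2(F_2) has (q^(n+1) - 1)/(q - 1) points.
= 2^2 + 2^1 + 2^0
= 4 + 2 + 1
= 7

7


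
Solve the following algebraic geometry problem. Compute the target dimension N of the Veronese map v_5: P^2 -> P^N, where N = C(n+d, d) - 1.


The Veronese embedding v_d: P^n -> P^N maps each point to all
degree-d monomials in n+1 homogeneous coordinates.
N = C(n+d, d) - 1
N = C(2+5, 5) - 1
N = C(7, 5) - 1
C(7, 5) = 21
N = 21 - 1 = 20

20


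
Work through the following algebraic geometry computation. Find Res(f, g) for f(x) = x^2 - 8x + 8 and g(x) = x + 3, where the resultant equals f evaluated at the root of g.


For Res(f, x - c), we evaluate f at x = c.
f(-3) = (-3)^2 - 8*(-3) + 8
= 9 + 24 + 8
= 33 + 8 = 41
Res(f, g) = 41

41


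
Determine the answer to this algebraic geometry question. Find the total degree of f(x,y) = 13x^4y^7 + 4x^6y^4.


Examine each term for its total degree (sum of exponents).
  Term '13x^4y^7' has total degree 4+7 = 11.
  Term '4x^6y^4' has total degree 6+4 = 10.
The maximum total degree among all terms is 11.

11


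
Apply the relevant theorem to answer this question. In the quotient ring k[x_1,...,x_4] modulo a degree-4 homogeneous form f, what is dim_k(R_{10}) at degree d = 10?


For R = k[x_1,...,x_n]/(f) with f homogeneous of degree e:
The Hilbert series is (1 - t^e)/(1 - t)^n.
So h(d) = C(d+n-1, n-1) - C(d-e+n-1, n-1) for d >= e.
With n=4, e=4, d=10:
C(10+4-1, 4-1) = C(13, 3) = 286
C(10-4+4-1, 4-1) = C(9, 3) = 84
h(10) = 286 - 84 = 202

202


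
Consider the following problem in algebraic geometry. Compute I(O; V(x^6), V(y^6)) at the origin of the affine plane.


The intersection multiplicity of V(x^a) and V(y^b) at the origin is:
I(O; V(x^6), V(y^6)) = dim_k(k[x,y]/(x^6, y^6))
A basis for k[x,y]/(x^6, y^6) is the set of monomials x^i * y^j
where 0 <= i < 6 and 0 <= j < 6.
The number of such monomials is 6 * 6 = 36

36


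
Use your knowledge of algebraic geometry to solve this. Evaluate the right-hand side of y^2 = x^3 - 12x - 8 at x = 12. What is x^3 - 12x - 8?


Compute x^3 - 12x - 8 at x = 12:
x^3 = 12^3 = 1728
(-12)*x = (-12)*12 = -144
Sum: 1728 - 144 - 8 = 1576

1576


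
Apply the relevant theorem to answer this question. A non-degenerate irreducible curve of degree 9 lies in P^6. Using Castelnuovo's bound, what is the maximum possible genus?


Castelnuovo's bound: write d - 1 = m(r-1) + epsilon with 0 <= epsilon < r-1.
d - 1 = 9 - 1 = 8
r - 1 = 6 - 1 = 5
8 = 1*5 + 3, so m = 1, epsilon = 3
pi(d, r) = m(m-1)(r-1)/2 + m*epsilon
= 1*0*5/2 + 1*3
= 0/2 + 3
= 0 + 3 = 3

3


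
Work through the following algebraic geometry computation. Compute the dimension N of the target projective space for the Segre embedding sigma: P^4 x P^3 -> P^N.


The Segre embedding maps P^m x P^n into P^N via
all products of coordinates from each factor.
N = (m+1)(n+1) - 1
N = (4+1)(3+1) - 1
N = 5*4 - 1
N = 20 - 1 = 19

19


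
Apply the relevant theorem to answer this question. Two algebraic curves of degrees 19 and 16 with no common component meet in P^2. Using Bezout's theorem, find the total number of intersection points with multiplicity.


Bezout's theorem states the intersection count equals the product of degrees.
Intersection count = 19 * 16 = 304

304


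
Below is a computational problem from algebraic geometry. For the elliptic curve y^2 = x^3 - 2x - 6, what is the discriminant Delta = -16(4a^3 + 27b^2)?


Compute each component:
4a^3 = 4*(-2)^3 = 4*(-8) = -32
27b^2 = 27*(-6)^2 = 27*36 = 972
4a^3 + 27b^2 = -32 + 972 = 940
Delta = -16*940 = -15040

-15040


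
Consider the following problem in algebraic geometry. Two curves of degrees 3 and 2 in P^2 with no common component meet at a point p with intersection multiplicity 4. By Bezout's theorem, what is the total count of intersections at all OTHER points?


By Bezout's theorem, the total intersection number is d1 * d2.
Total = 3 * 2 = 6
Intersection multiplicity at p = 4
Remaining intersections = 6 - 4 = 2

2
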